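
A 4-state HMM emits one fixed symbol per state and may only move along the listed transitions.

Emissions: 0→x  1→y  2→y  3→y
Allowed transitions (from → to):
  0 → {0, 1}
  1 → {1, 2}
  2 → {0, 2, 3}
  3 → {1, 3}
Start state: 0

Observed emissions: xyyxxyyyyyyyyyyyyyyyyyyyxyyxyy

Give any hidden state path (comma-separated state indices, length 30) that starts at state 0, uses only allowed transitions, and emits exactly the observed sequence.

  0: obs=x cand={0} pick 0 [start]
  1: obs=y cand={1,2,3} pick 1 [0->1 ok]
  2: obs=y cand={1,2,3} pick 2 [1->2 ok]
  3: obs=x cand={0} pick 0 [2->0 ok]
  4: obs=x cand={0} pick 0 [0->0 ok]
  5: obs=y cand={1,2,3} pick 1 [0->1 ok]
  6: obs=y cand={1,2,3} pick 1 [1->1 ok]
  7: obs=y cand={1,2,3} pick 1 [1->1 ok]
  8: obs=y cand={1,2,3} pick 2 [1->2 ok]
  9: obs=y cand={1,2,3} pick 3 [2->3 ok]
  10: obs=y cand={1,2,3} pick 3 [3->3 ok]
  11: obs=y cand={1,2,3} pick 3 [3->3 ok]
  12: obs=y cand={1,2,3} pick 1 [3->1 ok]
  13: obs=y cand={1,2,3} pick 1 [1->1 ok]
  14: obs=y cand={1,2,3} pick 2 [1->2 ok]
  15: obs=y cand={1,2,3} pick 3 [2->3 ok]
  16: obs=y cand={1,2,3} pick 3 [3->3 ok]
  17: obs=y cand={1,2,3} pick 1 [3->1 ok]
  18: obs=y cand={1,2,3} pick 1 [1->1 ok]
  19: obs=y cand={1,2,3} pick 1 [1->1 ok]
  20: obs=y cand={1,2,3} pick 2 [1->2 ok]
  21: obs=y cand={1,2,3} pick 3 [2->3 ok]
  22: obs=y cand={1,2,3} pick 1 [3->1 ok]
  23: obs=y cand={1,2,3} pick 2 [1->2 ok]
  24: obs=x cand={0} pick 0 [2->0 ok]
  25: obs=y cand={1,2,3} pick 1 [0->1 ok]
  26: obs=y cand={1,2,3} pick 2 [1->2 ok]
  27: obs=x cand={0} pick 0 [2->0 ok]
  28: obs=y cand={1,2,3} pick 1 [0->1 ok]
  29: obs=y cand={1,2,3} pick 1 [1->1 ok]

0,1,2,0,0,1,1,1,2,3,3,3,1,1,2,3,3,1,1,1,2,3,1,2,0,1,2,0,1,1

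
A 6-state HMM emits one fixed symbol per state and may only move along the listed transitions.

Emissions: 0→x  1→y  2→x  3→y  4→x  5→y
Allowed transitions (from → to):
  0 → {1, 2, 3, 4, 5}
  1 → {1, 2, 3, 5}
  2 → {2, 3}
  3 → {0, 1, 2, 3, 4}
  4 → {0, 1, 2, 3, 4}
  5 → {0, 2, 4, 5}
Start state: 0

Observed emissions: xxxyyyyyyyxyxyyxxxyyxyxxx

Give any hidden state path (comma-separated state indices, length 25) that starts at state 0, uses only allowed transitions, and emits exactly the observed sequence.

0,4,4,1,1,1,1,1,5,5,0,3,0,3,3,0,2,2,3,3,0,5,4,4,2

  [0] x  {0,2,4}  => 0  start
  [1] x  {0,2,4}  => 4  0->4 ok
  [2] x  {0,2,4}  => 4  4->4 ok
  [3] y  {1,3,5}  => 1  4->1 ok
  [4] y  {1,3,5}  => 1  1->1 ok
  [5] y  {1,3,5}  => 1  1->1 ok
  [6] y  {1,3,5}  => 1  1->1 ok
  [7] y  {1,3,5}  => 1  1->1 ok
  [8] y  {1,3,5}  => 5  1->5 ok
  [9] y  {1,3,5}  => 5  5->5 ok
  [10] x  {0,2,4}  => 0  5->0 ok
  [11] y  {1,3,5}  => 3  0->3 ok
  [12] x  {0,2,4}  => 0  3->0 ok
  [13] y  {1,3,5}  => 3  0->3 ok
  [14] y  {1,3,5}  => 3  3->3 ok
  [15] x  {0,2,4}  => 0  3->0 ok
  [16] x  {0,2,4}  => 2  0->2 ok
  [17] x  {0,2,4}  => 2  2->2 ok
  [18] y  {1,3,5}  => 3  2->3 ok
  [19] y  {1,3,5}  => 3  3->3 ok
  [20] x  {0,2,4}  => 0  3->0 ok
  [21] y  {1,3,5}  => 5  0->5 ok
  [22] x  {0,2,4}  => 4  5->4 ok
  [23] x  {0,2,4}  => 4  4->4 ok
  [24] x  {0,2,4}  => 2  4->2 ok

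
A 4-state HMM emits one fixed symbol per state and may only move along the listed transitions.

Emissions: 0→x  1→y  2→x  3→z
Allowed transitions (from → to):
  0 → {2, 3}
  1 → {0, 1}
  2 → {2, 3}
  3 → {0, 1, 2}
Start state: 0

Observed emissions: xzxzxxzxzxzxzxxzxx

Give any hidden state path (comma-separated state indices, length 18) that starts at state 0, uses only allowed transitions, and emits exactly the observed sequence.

  0: obs=x cand={0,2} pick 0 [start]
  1: obs=z cand={3} pick 3 [0->3 ok]
  2: obs=x cand={0,2} pick 0 [3->0 ok]
  3: obs=z cand={3} pick 3 [0->3 ok]
  4: obs=x cand={0,2} pick 2 [3->2 ok]
  5: obs=x cand={0,2} pick 2 [2->2 ok]
  6: obs=z cand={3} pick 3 [2->3 ok]
  7: obs=x cand={0,2} pick 0 [3->0 ok]
  8: obs=z cand={3} pick 3 [0->3 ok]
  9: obs=x cand={0,2} pick 0 [3->0 ok]
  10: obs=z cand={3} pick 3 [0->3 ok]
  11: obs=x cand={0,2} pick 0 [3->0 ok]
  12: obs=z cand={3} pick 3 [0->3 ok]
  13: obs=x cand={0,2} pick 2 [3->2 ok]
  14: obs=x cand={0,2} pick 2 [2->2 ok]
  15: obs=z cand={3} pick 3 [2->3 ok]
  16: obs=x cand={0,2} pick 2 [3->2 ok]
  17: obs=x cand={0,2} pick 2 [2->2 ok]

0,3,0,3,2,2,3,0,3,0,3,0,3,2,2,3,2,2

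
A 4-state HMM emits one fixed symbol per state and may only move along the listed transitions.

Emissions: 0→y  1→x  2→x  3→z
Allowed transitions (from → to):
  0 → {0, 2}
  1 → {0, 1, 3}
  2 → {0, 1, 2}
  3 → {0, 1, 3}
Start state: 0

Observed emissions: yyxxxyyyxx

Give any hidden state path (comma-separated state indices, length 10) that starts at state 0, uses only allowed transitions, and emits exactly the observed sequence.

0,0,2,2,2,0,0,0,2,2

  pos 0: y in {0}, choose 0; start
  pos 1: y in {0}, choose 0; 0->0 ok
  pos 2: x in {1,2}, choose 2; 0->2 ok
  pos 3: x in {1,2}, choose 2; 2->2 ok
  pos 4: x in {1,2}, choose 2; 2->2 ok
  pos 5: y in {0}, choose 0; 2->0 ok
  pos 6: y in {0}, choose 0; 0->0 ok
  pos 7: y in {0}, choose 0; 0->0 ok
  pos 8: x in {1,2}, choose 2; 0->2 ok
  pos 9: x in {1,2}, choose 2; 2->2 ok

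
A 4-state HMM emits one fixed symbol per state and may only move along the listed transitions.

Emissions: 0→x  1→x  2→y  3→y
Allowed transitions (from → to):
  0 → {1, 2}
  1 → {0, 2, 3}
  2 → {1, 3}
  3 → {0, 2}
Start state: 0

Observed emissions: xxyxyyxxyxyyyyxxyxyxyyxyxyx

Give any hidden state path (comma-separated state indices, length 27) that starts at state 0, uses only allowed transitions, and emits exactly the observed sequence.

0,1,2,1,2,3,0,1,2,1,2,3,2,3,0,1,2,1,2,1,3,2,1,2,1,2,1

  [0] x  {0,1}  => 0  start
  [1] x  {0,1}  => 1  0->1 ok
  [2] y  {2,3}  => 2  1->2 ok
  [3] x  {0,1}  => 1  2->1 ok
  [4] y  {2,3}  => 2  1->2 ok
  [5] y  {2,3}  => 3  2->3 ok
  [6] x  {0,1}  => 0  3->0 ok
  [7] x  {0,1}  => 1  0->1 ok
  [8] y  {2,3}  => 2  1->2 ok
  [9] x  {0,1}  => 1  2->1 ok
  [10] y  {2,3}  => 2  1->2 ok
  [11] y  {2,3}  => 3  2->3 ok
  [12] y  {2,3}  => 2  3->2 ok
  [13] y  {2,3}  => 3  2->3 ok
  [14] x  {0,1}  => 0  3->0 ok
  [15] x  {0,1}  => 1  0->1 ok
  [16] y  {2,3}  => 2  1->2 ok
  [17] x  {0,1}  => 1  2->1 ok
  [18] y  {2,3}  => 2  1->2 ok
  [19] x  {0,1}  => 1  2->1 ok
  [20] y  {2,3}  => 3  1->3 ok
  [21] y  {2,3}  => 2  3->2 ok
  [22] x  {0,1}  => 1  2->1 ok
  [23] y  {2,3}  => 2  1->2 ok
  [24] x  {0,1}  => 1  2->1 ok
  [25] y  {2,3}  => 2  1->2 ok
  [26] x  {0,1}  => 1  2->1 ok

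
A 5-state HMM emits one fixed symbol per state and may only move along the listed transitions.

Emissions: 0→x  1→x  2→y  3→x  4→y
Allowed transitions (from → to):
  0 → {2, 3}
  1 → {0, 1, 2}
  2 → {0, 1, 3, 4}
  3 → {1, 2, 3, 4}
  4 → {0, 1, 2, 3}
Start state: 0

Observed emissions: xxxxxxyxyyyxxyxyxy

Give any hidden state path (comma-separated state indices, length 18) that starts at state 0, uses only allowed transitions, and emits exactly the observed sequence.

  0: obs=x cand={0,1,3} pick 0 [start]
  1: obs=x cand={0,1,3} pick 3 [0->3 ok]
  2: obs=x cand={0,1,3} pick 1 [3->1 ok]
  3: obs=x cand={0,1,3} pick 1 [1->1 ok]
  4: obs=x cand={0,1,3} pick 0 [1->0 ok]
  5: obs=x cand={0,1,3} pick 3 [0->3 ok]
  6: obs=y cand={2,4} pick 2 [3->2 ok]
  7: obs=x cand={0,1,3} pick 3 [2->3 ok]
  8: obs=y cand={2,4} pick 4 [3->4 ok]
  9: obs=y cand={2,4} pick 2 [4->2 ok]
  10: obs=y cand={2,4} pick 4 [2->4 ok]
  11: obs=x cand={0,1,3} pick 3 [4->3 ok]
  12: obs=x cand={0,1,3} pick 1 [3->1 ok]
  13: obs=y cand={2,4} pick 2 [1->2 ok]
  14: obs=x cand={0,1,3} pick 3 [2->3 ok]
  15: obs=y cand={2,4} pick 2 [3->2 ok]
  16: obs=x cand={0,1,3} pick 0 [2->0 ok]
  17: obs=y cand={2,4} pick 2 [0->2 ok]

0,3,1,1,0,3,2,3,4,2,4,3,1,2,3,2,0,2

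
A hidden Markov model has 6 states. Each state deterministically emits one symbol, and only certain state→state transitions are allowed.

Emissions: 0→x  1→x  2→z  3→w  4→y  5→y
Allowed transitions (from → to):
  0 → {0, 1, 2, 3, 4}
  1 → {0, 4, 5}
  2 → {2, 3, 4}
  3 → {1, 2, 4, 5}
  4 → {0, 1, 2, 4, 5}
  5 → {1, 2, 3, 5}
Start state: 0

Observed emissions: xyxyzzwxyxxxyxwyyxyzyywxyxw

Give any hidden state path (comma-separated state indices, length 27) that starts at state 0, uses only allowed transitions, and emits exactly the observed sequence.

0,4,1,4,2,2,3,1,4,1,0,0,4,0,3,5,5,1,5,2,4,5,3,1,4,0,3

  t0 'x' -> {0,1}, take 0 (start)
  t1 'y' -> {4,5}, take 4 (0->4 ok)
  t2 'x' -> {0,1}, take 1 (4->1 ok)
  t3 'y' -> {4,5}, take 4 (1->4 ok)
  t4 'z' -> {2}, take 2 (4->2 ok)
  t5 'z' -> {2}, take 2 (2->2 ok)
  t6 'w' -> {3}, take 3 (2->3 ok)
  t7 'x' -> {0,1}, take 1 (3->1 ok)
  t8 'y' -> {4,5}, take 4 (1->4 ok)
  t9 'x' -> {0,1}, take 1 (4->1 ok)
  t10 'x' -> {0,1}, take 0 (1->0 ok)
  t11 'x' -> {0,1}, take 0 (0->0 ok)
  t12 'y' -> {4,5}, take 4 (0->4 ok)
  t13 'x' -> {0,1}, take 0 (4->0 ok)
  t14 'w' -> {3}, take 3 (0->3 ok)
  t15 'y' -> {4,5}, take 5 (3->5 ok)
  t16 'y' -> {4,5}, take 5 (5->5 ok)
  t17 'x' -> {0,1}, take 1 (5->1 ok)
  t18 'y' -> {4,5}, take 5 (1->5 ok)
  t19 'z' -> {2}, take 2 (5->2 ok)
  t20 'y' -> {4,5}, take 4 (2->4 ok)
  t21 'y' -> {4,5}, take 5 (4->5 ok)
  t22 'w' -> {3}, take 3 (5->3 ok)
  t23 'x' -> {0,1}, take 1 (3->1 ok)
  t24 'y' -> {4,5}, take 4 (1->4 ok)
  t25 'x' -> {0,1}, take 0 (4->0 ok)
  t26 'w' -> {3}, take 3 (0->3 ok)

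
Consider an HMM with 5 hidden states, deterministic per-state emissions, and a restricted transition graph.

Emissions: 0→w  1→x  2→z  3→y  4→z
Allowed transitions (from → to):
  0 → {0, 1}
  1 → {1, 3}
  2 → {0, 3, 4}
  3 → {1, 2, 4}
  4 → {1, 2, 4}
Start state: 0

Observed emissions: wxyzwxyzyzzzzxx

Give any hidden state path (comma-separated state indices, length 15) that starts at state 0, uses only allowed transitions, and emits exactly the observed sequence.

0,1,3,2,0,1,3,2,3,4,2,4,4,1,1

  [0] w  {0}  => 0  start
  [1] x  {1}  => 1  0->1 ok
  [2] y  {3}  => 3  1->3 ok
  [3] z  {2,4}  => 2  3->2 ok
  [4] w  {0}  => 0  2->0 ok
  [5] x  {1}  => 1  0->1 ok
  [6] y  {3}  => 3  1->3 ok
  [7] z  {2,4}  => 2  3->2 ok
  [8] y  {3}  => 3  2->3 ok
  [9] z  {2,4}  => 4  3->4 ok
  [10] z  {2,4}  => 2  4->2 ok
  [11] z  {2,4}  => 4  2->4 ok
  [12] z  {2,4}  => 4  4->4 ok
  [13] x  {1}  => 1  4->1 ok
  [14] x  {1}  => 1  1->1 ok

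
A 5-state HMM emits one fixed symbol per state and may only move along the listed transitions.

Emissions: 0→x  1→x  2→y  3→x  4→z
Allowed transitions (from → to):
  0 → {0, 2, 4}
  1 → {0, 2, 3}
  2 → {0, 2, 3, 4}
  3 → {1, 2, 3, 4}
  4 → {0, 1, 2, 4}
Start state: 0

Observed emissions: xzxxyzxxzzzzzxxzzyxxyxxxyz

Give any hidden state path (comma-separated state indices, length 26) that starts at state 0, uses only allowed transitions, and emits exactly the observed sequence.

  t0 'x' -> {0,1,3}, take 0 (start)
  t1 'z' -> {4}, take 4 (0->4 ok)
  t2 'x' -> {0,1,3}, take 0 (4->0 ok)
  t3 'x' -> {0,1,3}, take 0 (0->0 ok)
  t4 'y' -> {2}, take 2 (0->2 ok)
  t5 'z' -> {4}, take 4 (2->4 ok)
  t6 'x' -> {0,1,3}, take 1 (4->1 ok)
  t7 'x' -> {0,1,3}, take 0 (1->0 ok)
  t8 'z' -> {4}, take 4 (0->4 ok)
  t9 'z' -> {4}, take 4 (4->4 ok)
  t10 'z' -> {4}, take 4 (4->4 ok)
  t11 'z' -> {4}, take 4 (4->4 ok)
  t12 'z' -> {4}, take 4 (4->4 ok)
  t13 'x' -> {0,1,3}, take 1 (4->1 ok)
  t14 'x' -> {0,1,3}, take 0 (1->0 ok)
  t15 'z' -> {4}, take 4 (0->4 ok)
  t16 'z' -> {4}, take 4 (4->4 ok)
  t17 'y' -> {2}, take 2 (4->2 ok)
  t18 'x' -> {0,1,3}, take 3 (2->3 ok)
  t19 'x' -> {0,1,3}, take 1 (3->1 ok)
  t20 'y' -> {2}, take 2 (1->2 ok)
  t21 'x' -> {0,1,3}, take 3 (2->3 ok)
  t22 'x' -> {0,1,3}, take 3 (3->3 ok)
  t23 'x' -> {0,1,3}, take 1 (3->1 ok)
  t24 'y' -> {2}, take 2 (1->2 ok)
  t25 'z' -> {4}, take 4 (2->4 ok)

0,4,0,0,2,4,1,0,4,4,4,4,4,1,0,4,4,2,3,1,2,3,3,1,2,4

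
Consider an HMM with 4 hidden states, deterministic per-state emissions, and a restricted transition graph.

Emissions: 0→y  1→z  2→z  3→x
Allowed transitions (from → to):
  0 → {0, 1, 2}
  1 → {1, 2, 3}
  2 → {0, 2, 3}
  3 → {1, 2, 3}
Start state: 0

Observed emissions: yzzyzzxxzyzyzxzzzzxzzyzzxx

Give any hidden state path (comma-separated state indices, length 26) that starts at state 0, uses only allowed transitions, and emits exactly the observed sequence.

  [0] y  {0}  => 0  start
  [1] z  {1,2}  => 1  0->1 ok
  [2] z  {1,2}  => 2  1->2 ok
  [3] y  {0}  => 0  2->0 ok
  [4] z  {1,2}  => 2  0->2 ok
  [5] z  {1,2}  => 2  2->2 ok
  [6] x  {3}  => 3  2->3 ok
  [7] x  {3}  => 3  3->3 ok
  [8] z  {1,2}  => 2  3->2 ok
  [9] y  {0}  => 0  2->0 ok
  [10] z  {1,2}  => 2  0->2 ok
  [11] y  {0}  => 0  2->0 ok
  [12] z  {1,2}  => 1  0->1 ok
  [13] x  {3}  => 3  1->3 ok
  [14] z  {1,2}  => 2  3->2 ok
  [15] z  {1,2}  => 2  2->2 ok
  [16] z  {1,2}  => 2  2->2 ok
  [17] z  {1,2}  => 2  2->2 ok
  [18] x  {3}  => 3  2->3 ok
  [19] z  {1,2}  => 1  3->1 ok
  [20] z  {1,2}  => 2  1->2 ok
  [21] y  {0}  => 0  2->0 ok
  [22] z  {1,2}  => 1  0->1 ok
  [23] z  {1,2}  => 1  1->1 ok
  [24] x  {3}  => 3  1->3 ok
  [25] x  {3}  => 3  3->3 ok

0,1,2,0,2,2,3,3,2,0,2,0,1,3,2,2,2,2,3,1,2,0,1,1,3,3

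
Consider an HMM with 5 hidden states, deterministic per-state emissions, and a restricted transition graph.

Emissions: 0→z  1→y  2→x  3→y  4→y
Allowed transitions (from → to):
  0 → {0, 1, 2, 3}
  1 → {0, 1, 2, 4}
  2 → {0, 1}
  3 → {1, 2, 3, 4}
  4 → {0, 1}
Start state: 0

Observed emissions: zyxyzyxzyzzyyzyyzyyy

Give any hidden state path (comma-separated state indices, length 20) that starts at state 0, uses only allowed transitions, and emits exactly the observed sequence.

0,3,2,1,0,1,2,0,1,0,0,1,4,0,3,4,0,1,4,1

  0: obs=z cand={0} pick 0 [start]
  1: obs=y cand={1,3,4} pick 3 [0->3 ok]
  2: obs=x cand={2} pick 2 [3->2 ok]
  3: obs=y cand={1,3,4} pick 1 [2->1 ok]
  4: obs=z cand={0} pick 0 [1->0 ok]
  5: obs=y cand={1,3,4} pick 1 [0->1 ok]
  6: obs=x cand={2} pick 2 [1->2 ok]
  7: obs=z cand={0} pick 0 [2->0 ok]
  8: obs=y cand={1,3,4} pick 1 [0->1 ok]
  9: obs=z cand={0} pick 0 [1->0 ok]
  10: obs=z cand={0} pick 0 [0->0 ok]
  11: obs=y cand={1,3,4} pick 1 [0->1 ok]
  12: obs=y cand={1,3,4} pick 4 [1->4 ok]
  13: obs=z cand={0} pick 0 [4->0 ok]
  14: obs=y cand={1,3,4} pick 3 [0->3 ok]
  15: obs=y cand={1,3,4} pick 4 [3->4 ok]
  16: obs=z cand={0} pick 0 [4->0 ok]
  17: obs=y cand={1,3,4} pick 1 [0->1 ok]
  18: obs=y cand={1,3,4} pick 4 [1->4 ok]
  19: obs=y cand={1,3,4} pick 1 [4->1 ok]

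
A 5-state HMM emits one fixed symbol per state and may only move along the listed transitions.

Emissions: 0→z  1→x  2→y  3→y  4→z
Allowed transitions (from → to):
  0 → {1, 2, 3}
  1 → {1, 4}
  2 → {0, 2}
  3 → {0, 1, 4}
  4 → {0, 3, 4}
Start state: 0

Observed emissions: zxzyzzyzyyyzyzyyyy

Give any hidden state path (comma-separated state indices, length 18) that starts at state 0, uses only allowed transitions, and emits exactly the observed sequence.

  [0] z  {0,4}  => 0  start
  [1] x  {1}  => 1  0->1 ok
  [2] z  {0,4}  => 4  1->4 ok
  [3] y  {2,3}  => 3  4->3 ok
  [4] z  {0,4}  => 4  3->4 ok
  [5] z  {0,4}  => 0  4->0 ok
  [6] y  {2,3}  => 2  0->2 ok
  [7] z  {0,4}  => 0  2->0 ok
  [8] y  {2,3}  => 2  0->2 ok
  [9] y  {2,3}  => 2  2->2 ok
  [10] y  {2,3}  => 2  2->2 ok
  [11] z  {0,4}  => 0  2->0 ok
  [12] y  {2,3}  => 2  0->2 ok
  [13] z  {0,4}  => 0  2->0 ok
  [14] y  {2,3}  => 2  0->2 ok
  [15] y  {2,3}  => 2  2->2 ok
  [16] y  {2,3}  => 2  2->2 ok
  [17] y  {2,3}  => 2  2->2 ok

0,1,4,3,4,0,2,0,2,2,2,0,2,0,2,2,2,2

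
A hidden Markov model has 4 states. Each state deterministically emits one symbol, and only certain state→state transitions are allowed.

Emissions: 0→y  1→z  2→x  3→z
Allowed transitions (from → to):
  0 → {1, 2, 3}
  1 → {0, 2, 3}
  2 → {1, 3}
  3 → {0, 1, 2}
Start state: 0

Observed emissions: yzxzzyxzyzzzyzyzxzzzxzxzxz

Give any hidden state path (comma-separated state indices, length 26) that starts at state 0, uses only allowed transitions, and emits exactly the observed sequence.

0,1,2,1,3,0,2,1,0,1,3,1,0,1,0,1,2,3,1,3,2,3,2,3,2,3

  0: obs=y cand={0} pick 0 [start]
  1: obs=z cand={1,3} pick 1 [0->1 ok]
  2: obs=x cand={2} pick 2 [1->2 ok]
  3: obs=z cand={1,3} pick 1 [2->1 ok]
  4: obs=z cand={1,3} pick 3 [1->3 ok]
  5: obs=y cand={0} pick 0 [3->0 ok]
  6: obs=x cand={2} pick 2 [0->2 ok]
  7: obs=z cand={1,3} pick 1 [2->1 ok]
  8: obs=y cand={0} pick 0 [1->0 ok]
  9: obs=z cand={1,3} pick 1 [0->1 ok]
  10: obs=z cand={1,3} pick 3 [1->3 ok]
  11: obs=z cand={1,3} pick 1 [3->1 ok]
  12: obs=y cand={0} pick 0 [1->0 ok]
  13: obs=z cand={1,3} pick 1 [0->1 ok]
  14: obs=y cand={0} pick 0 [1->0 ok]
  15: obs=z cand={1,3} pick 1 [0->1 ok]
  16: obs=x cand={2} pick 2 [1->2 ok]
  17: obs=z cand={1,3} pick 3 [2->3 ok]
  18: obs=z cand={1,3} pick 1 [3->1 ok]
  19: obs=z cand={1,3} pick 3 [1->3 ok]
  20: obs=x cand={2} pick 2 [3->2 ok]
  21: obs=z cand={1,3} pick 3 [2->3 ok]
  22: obs=x cand={2} pick 2 [3->2 ok]
  23: obs=z cand={1,3} pick 3 [2->3 ok]
  24: obs=x cand={2} pick 2 [3->2 ok]
  25: obs=z cand={1,3} pick 3 [2->3 ok]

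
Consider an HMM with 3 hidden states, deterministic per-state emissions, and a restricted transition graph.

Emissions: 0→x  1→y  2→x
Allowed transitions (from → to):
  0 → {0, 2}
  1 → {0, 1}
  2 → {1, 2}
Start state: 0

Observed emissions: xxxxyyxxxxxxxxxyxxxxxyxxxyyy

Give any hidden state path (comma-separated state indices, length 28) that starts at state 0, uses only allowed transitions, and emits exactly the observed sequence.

  0: obs=x cand={0,2} pick 0 [start]
  1: obs=x cand={0,2} pick 2 [0->2 ok]
  2: obs=x cand={0,2} pick 2 [2->2 ok]
  3: obs=x cand={0,2} pick 2 [2->2 ok]
  4: obs=y cand={1} pick 1 [2->1 ok]
  5: obs=y cand={1} pick 1 [1->1 ok]
  6: obs=x cand={0,2} pick 0 [1->0 ok]
  7: obs=x cand={0,2} pick 0 [0->0 ok]
  8: obs=x cand={0,2} pick 0 [0->0 ok]
  9: obs=x cand={0,2} pick 0 [0->0 ok]
  10: obs=x cand={0,2} pick 0 [0->0 ok]
  11: obs=x cand={0,2} pick 0 [0->0 ok]
  12: obs=x cand={0,2} pick 0 [0->0 ok]
  13: obs=x cand={0,2} pick 0 [0->0 ok]
  14: obs=x cand={0,2} pick 2 [0->2 ok]
  15: obs=y cand={1} pick 1 [2->1 ok]
  16: obs=x cand={0,2} pick 0 [1->0 ok]
  17: obs=x cand={0,2} pick 0 [0->0 ok]
  18: obs=x cand={0,2} pick 0 [0->0 ok]
  19: obs=x cand={0,2} pick 2 [0->2 ok]
  20: obs=x cand={0,2} pick 2 [2->2 ok]
  21: obs=y cand={1} pick 1 [2->1 ok]
  22: obs=x cand={0,2} pick 0 [1->0 ok]
  23: obs=x cand={0,2} pick 0 [0->0 ok]
  24: obs=x cand={0,2} pick 2 [0->2 ok]
  25: obs=y cand={1} pick 1 [2->1 ok]
  26: obs=y cand={1} pick 1 [1->1 ok]
  27: obs=y cand={1} pick 1 [1->1 ok]

0,2,2,2,1,1,0,0,0,0,0,0,0,0,2,1,0,0,0,2,2,1,0,0,2,1,1,1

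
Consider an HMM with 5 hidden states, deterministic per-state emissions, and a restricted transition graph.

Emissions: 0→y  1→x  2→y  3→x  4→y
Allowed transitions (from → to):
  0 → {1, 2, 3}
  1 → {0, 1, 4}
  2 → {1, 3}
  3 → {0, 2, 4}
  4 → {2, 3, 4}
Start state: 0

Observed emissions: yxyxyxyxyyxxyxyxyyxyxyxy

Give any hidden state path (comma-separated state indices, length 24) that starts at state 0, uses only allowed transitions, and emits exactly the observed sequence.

0,1,4,3,2,3,2,1,0,2,1,1,4,3,0,3,4,4,3,2,3,4,3,4

  [0] y  {0,2,4}  => 0  start
  [1] x  {1,3}  => 1  0->1 ok
  [2] y  {0,2,4}  => 4  1->4 ok
  [3] x  {1,3}  => 3  4->3 ok
  [4] y  {0,2,4}  => 2  3->2 ok
  [5] x  {1,3}  => 3  2->3 ok
  [6] y  {0,2,4}  => 2  3->2 ok
  [7] x  {1,3}  => 1  2->1 ok
  [8] y  {0,2,4}  => 0  1->0 ok
  [9] y  {0,2,4}  => 2  0->2 ok
  [10] x  {1,3}  => 1  2->1 ok
  [11] x  {1,3}  => 1  1->1 ok
  [12] y  {0,2,4}  => 4  1->4 ok
  [13] x  {1,3}  => 3  4->3 ok
  [14] y  {0,2,4}  => 0  3->0 ok
  [15] x  {1,3}  => 3  0->3 ok
  [16] y  {0,2,4}  => 4  3->4 ok
  [17] y  {0,2,4}  => 4  4->4 ok
  [18] x  {1,3}  => 3  4->3 ok
  [19] y  {0,2,4}  => 2  3->2 ok
  [20] x  {1,3}  => 3  2->3 ok
  [21] y  {0,2,4}  => 4  3->4 ok
  [22] x  {1,3}  => 3  4->3 ok
  [23] y  {0,2,4}  => 4  3->4 ok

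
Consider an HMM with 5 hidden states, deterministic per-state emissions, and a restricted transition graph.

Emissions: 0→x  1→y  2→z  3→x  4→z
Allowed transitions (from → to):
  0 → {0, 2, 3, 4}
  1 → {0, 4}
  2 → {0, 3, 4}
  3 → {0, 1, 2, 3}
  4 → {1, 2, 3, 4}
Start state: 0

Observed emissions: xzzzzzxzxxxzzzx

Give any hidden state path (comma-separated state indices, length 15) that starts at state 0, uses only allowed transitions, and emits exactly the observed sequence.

0,2,4,4,4,2,3,2,3,3,0,2,4,2,0

  [0] x  {0,3}  => 0  start
  [1] z  {2,4}  => 2  0->2 ok
  [2] z  {2,4}  => 4  2->4 ok
  [3] z  {2,4}  => 4  4->4 ok
  [4] z  {2,4}  => 4  4->4 ok
  [5] z  {2,4}  => 2  4->2 ok
  [6] x  {0,3}  => 3  2->3 ok
  [7] z  {2,4}  => 2  3->2 ok
  [8] x  {0,3}  => 3  2->3 ok
  [9] x  {0,3}  => 3  3->3 ok
  [10] x  {0,3}  => 0  3->0 ok
  [11] z  {2,4}  => 2  0->2 ok
  [12] z  {2,4}  => 4  2->4 ok
  [13] z  {2,4}  => 2  4->2 ok
  [14] x  {0,3}  => 0  2->0 ok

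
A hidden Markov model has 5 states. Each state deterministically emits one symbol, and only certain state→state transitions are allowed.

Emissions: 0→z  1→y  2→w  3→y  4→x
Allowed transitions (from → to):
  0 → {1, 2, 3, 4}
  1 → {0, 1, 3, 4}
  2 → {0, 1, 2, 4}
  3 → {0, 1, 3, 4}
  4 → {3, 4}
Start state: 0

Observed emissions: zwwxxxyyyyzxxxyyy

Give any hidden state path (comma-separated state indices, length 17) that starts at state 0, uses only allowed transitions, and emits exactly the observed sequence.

0,2,2,4,4,4,3,3,3,1,0,4,4,4,3,3,3

  pos 0: z in {0}, choose 0; start
  pos 1: w in {2}, choose 2; 0->2 ok
  pos 2: w in {2}, choose 2; 2->2 ok
  pos 3: x in {4}, choose 4; 2->4 ok
  pos 4: x in {4}, choose 4; 4->4 ok
  pos 5: x in {4}, choose 4; 4->4 ok
  pos 6: y in {1,3}, choose 3; 4->3 ok
  pos 7: y in {1,3}, choose 3; 3->3 ok
  pos 8: y in {1,3}, choose 3; 3->3 ok
  pos 9: y in {1,3}, choose 1; 3->1 ok
  pos 10: z in {0}, choose 0; 1->0 ok
  pos 11: x in {4}, choose 4; 0->4 ok
  pos 12: x in {4}, choose 4; 4->4 ok
  pos 13: x in {4}, choose 4; 4->4 ok
  pos 14: y in {1,3}, choose 3; 4->3 ok
  pos 15: y in {1,3}, choose 3; 3->3 ok
  pos 16: y in {1,3}, choose 3; 3->3 ok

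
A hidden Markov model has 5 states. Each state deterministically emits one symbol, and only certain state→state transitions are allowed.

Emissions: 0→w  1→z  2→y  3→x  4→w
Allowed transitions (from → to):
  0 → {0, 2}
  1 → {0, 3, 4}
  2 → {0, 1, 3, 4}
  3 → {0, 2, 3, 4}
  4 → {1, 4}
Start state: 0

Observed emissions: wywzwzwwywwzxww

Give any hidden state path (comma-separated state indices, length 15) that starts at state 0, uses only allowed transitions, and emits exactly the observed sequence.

  [0] w  {0,4}  => 0  start
  [1] y  {2}  => 2  0->2 ok
  [2] w  {0,4}  => 4  2->4 ok
  [3] z  {1}  => 1  4->1 ok
  [4] w  {0,4}  => 4  1->4 ok
  [5] z  {1}  => 1  4->1 ok
  [6] w  {0,4}  => 0  1->0 ok
  [7] w  {0,4}  => 0  0->0 ok
  [8] y  {2}  => 2  0->2 ok
  [9] w  {0,4}  => 4  2->4 ok
  [10] w  {0,4}  => 4  4->4 ok
  [11] z  {1}  => 1  4->1 ok
  [12] x  {3}  => 3  1->3 ok
  [13] w  {0,4}  => 0  3->0 ok
  [14] w  {0,4}  => 0  0->0 ok

0,2,4,1,4,1,0,0,2,4,4,1,3,0,0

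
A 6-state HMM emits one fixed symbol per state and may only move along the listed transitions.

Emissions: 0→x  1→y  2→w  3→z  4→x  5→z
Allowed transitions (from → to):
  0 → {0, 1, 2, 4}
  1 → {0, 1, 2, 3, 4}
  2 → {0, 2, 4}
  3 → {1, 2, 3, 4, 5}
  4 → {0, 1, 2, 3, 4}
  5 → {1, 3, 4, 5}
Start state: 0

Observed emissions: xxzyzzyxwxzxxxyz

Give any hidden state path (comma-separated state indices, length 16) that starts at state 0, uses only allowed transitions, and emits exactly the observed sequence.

  [0] x  {0,4}  => 0  start
  [1] x  {0,4}  => 4  0->4 ok
  [2] z  {3,5}  => 3  4->3 ok
  [3] y  {1}  => 1  3->1 ok
  [4] z  {3,5}  => 3  1->3 ok
  [5] z  {3,5}  => 5  3->5 ok
  [6] y  {1}  => 1  5->1 ok
  [7] x  {0,4}  => 0  1->0 ok
  [8] w  {2}  => 2  0->2 ok
  [9] x  {0,4}  => 4  2->4 ok
  [10] z  {3,5}  => 3  4->3 ok
  [11] x  {0,4}  => 4  3->4 ok
  [12] x  {0,4}  => 0  4->0 ok
  [13] x  {0,4}  => 0  0->0 ok
  [14] y  {1}  => 1  0->1 ok
  [15] z  {3,5}  => 3  1->3 ok

0,4,3,1,3,5,1,0,2,4,3,4,0,0,1,3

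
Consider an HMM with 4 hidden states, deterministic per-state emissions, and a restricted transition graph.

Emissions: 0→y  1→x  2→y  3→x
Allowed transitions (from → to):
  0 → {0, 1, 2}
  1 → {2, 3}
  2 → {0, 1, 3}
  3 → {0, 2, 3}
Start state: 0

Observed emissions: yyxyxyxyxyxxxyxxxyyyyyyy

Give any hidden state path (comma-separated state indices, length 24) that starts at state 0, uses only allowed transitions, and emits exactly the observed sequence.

0,2,3,0,1,2,1,2,1,2,1,3,3,2,1,3,3,0,0,0,2,0,2,0

  0: obs=y cand={0,2} pick 0 [start]
  1: obs=y cand={0,2} pick 2 [0->2 ok]
  2: obs=x cand={1,3} pick 3 [2->3 ok]
  3: obs=y cand={0,2} pick 0 [3->0 ok]
  4: obs=x cand={1,3} pick 1 [0->1 ok]
  5: obs=y cand={0,2} pick 2 [1->2 ok]
  6: obs=x cand={1,3} pick 1 [2->1 ok]
  7: obs=y cand={0,2} pick 2 [1->2 ok]
  8: obs=x cand={1,3} pick 1 [2->1 ok]
  9: obs=y cand={0,2} pick 2 [1->2 ok]
  10: obs=x cand={1,3} pick 1 [2->1 ok]
  11: obs=x cand={1,3} pick 3 [1->3 ok]
  12: obs=x cand={1,3} pick 3 [3->3 ok]
  13: obs=y cand={0,2} pick 2 [3->2 ok]
  14: obs=x cand={1,3} pick 1 [2->1 ok]
  15: obs=x cand={1,3} pick 3 [1->3 ok]
  16: obs=x cand={1,3} pick 3 [3->3 ok]
  17: obs=y cand={0,2} pick 0 [3->0 ok]
  18: obs=y cand={0,2} pick 0 [0->0 ok]
  19: obs=y cand={0,2} pick 0 [0->0 ok]
  20: obs=y cand={0,2} pick 2 [0->2 ok]
  21: obs=y cand={0,2} pick 0 [2->0 ok]
  22: obs=y cand={0,2} pick 2 [0->2 ok]
  23: obs=y cand={0,2} pick 0 [2->0 ok]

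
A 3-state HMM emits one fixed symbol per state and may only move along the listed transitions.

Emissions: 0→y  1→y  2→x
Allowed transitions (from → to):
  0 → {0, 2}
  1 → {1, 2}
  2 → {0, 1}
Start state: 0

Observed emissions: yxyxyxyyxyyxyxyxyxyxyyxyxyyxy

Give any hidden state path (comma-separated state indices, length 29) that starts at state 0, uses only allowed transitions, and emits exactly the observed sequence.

  [0] y  {0,1}  => 0  start
  [1] x  {2}  => 2  0->2 ok
  [2] y  {0,1}  => 1  2->1 ok
  [3] x  {2}  => 2  1->2 ok
  [4] y  {0,1}  => 0  2->0 ok
  [5] x  {2}  => 2  0->2 ok
  [6] y  {0,1}  => 1  2->1 ok
  [7] y  {0,1}  => 1  1->1 ok
  [8] x  {2}  => 2  1->2 ok
  [9] y  {0,1}  => 1  2->1 ok
  [10] y  {0,1}  => 1  1->1 ok
  [11] x  {2}  => 2  1->2 ok
  [12] y  {0,1}  => 1  2->1 ok
  [13] x  {2}  => 2  1->2 ok
  [14] y  {0,1}  => 0  2->0 ok
  [15] x  {2}  => 2  0->2 ok
  [16] y  {0,1}  => 1  2->1 ok
  [17] x  {2}  => 2  1->2 ok
  [18] y  {0,1}  => 1  2->1 ok
  [19] x  {2}  => 2  1->2 ok
  [20] y  {0,1}  => 1  2->1 ok
  [21] y  {0,1}  => 1  1->1 ok
  [22] x  {2}  => 2  1->2 ok
  [23] y  {0,1}  => 0  2->0 ok
  [24] x  {2}  => 2  0->2 ok
  [25] y  {0,1}  => 1  2->1 ok
  [26] y  {0,1}  => 1  1->1 ok
  [27] x  {2}  => 2  1->2 ok
  [28] y  {0,1}  => 0  2->0 ok

0,2,1,2,0,2,1,1,2,1,1,2,1,2,0,2,1,2,1,2,1,1,2,0,2,1,1,2,0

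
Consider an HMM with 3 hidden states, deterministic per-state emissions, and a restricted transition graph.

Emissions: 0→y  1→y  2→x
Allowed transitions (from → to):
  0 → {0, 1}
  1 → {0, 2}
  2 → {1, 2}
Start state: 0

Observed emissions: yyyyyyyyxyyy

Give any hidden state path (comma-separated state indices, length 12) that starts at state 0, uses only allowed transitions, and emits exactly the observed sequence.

0,1,0,0,0,1,0,1,2,1,0,1

  t0 'y' -> {0,1}, take 0 (start)
  t1 'y' -> {0,1}, take 1 (0->1 ok)
  t2 'y' -> {0,1}, take 0 (1->0 ok)
  t3 'y' -> {0,1}, take 0 (0->0 ok)
  t4 'y' -> {0,1}, take 0 (0->0 ok)
  t5 'y' -> {0,1}, take 1 (0->1 ok)
  t6 'y' -> {0,1}, take 0 (1->0 ok)
  t7 'y' -> {0,1}, take 1 (0->1 ok)
  t8 'x' -> {2}, take 2 (1->2 ok)
  t9 'y' -> {0,1}, take 1 (2->1 ok)
  t10 'y' -> {0,1}, take 0 (1->0 ok)
  t11 'y' -> {0,1}, take 1 (0->1 ok)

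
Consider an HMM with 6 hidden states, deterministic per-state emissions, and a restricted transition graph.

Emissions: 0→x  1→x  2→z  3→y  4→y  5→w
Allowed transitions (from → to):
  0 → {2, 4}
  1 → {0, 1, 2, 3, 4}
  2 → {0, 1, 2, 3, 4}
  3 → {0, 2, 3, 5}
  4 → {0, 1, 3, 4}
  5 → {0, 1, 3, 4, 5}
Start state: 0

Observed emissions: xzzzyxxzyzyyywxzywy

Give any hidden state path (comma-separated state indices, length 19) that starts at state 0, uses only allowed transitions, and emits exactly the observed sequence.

  0: obs=x cand={0,1} pick 0 [start]
  1: obs=z cand={2} pick 2 [0->2 ok]
  2: obs=z cand={2} pick 2 [2->2 ok]
  3: obs=z cand={2} pick 2 [2->2 ok]
  4: obs=y cand={3,4} pick 4 [2->4 ok]
  5: obs=x cand={0,1} pick 1 [4->1 ok]
  6: obs=x cand={0,1} pick 0 [1->0 ok]
  7: obs=z cand={2} pick 2 [0->2 ok]
  8: obs=y cand={3,4} pick 3 [2->3 ok]
  9: obs=z cand={2} pick 2 [3->2 ok]
  10: obs=y cand={3,4} pick 4 [2->4 ok]
  11: obs=y cand={3,4} pick 3 [4->3 ok]
  12: obs=y cand={3,4} pick 3 [3->3 ok]
  13: obs=w cand={5} pick 5 [3->5 ok]
  14: obs=x cand={0,1} pick 1 [5->1 ok]
  15: obs=z cand={2} pick 2 [1->2 ok]
  16: obs=y cand={3,4} pick 3 [2->3 ok]
  17: obs=w cand={5} pick 5 [3->5 ok]
  18: obs=y cand={3,4} pick 3 [5->3 ok]

0,2,2,2,4,1,0,2,3,2,4,3,3,5,1,2,3,5,3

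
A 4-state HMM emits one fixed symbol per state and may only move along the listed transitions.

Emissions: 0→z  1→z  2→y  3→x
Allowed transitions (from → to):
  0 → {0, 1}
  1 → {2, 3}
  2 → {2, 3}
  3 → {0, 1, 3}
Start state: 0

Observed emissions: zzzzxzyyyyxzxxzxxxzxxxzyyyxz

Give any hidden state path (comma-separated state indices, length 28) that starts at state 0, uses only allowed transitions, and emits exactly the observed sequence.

0,0,0,1,3,1,2,2,2,2,3,1,3,3,1,3,3,3,1,3,3,3,1,2,2,2,3,1

  pos 0: z in {0,1}, choose 0; start
  pos 1: z in {0,1}, choose 0; 0->0 ok
  pos 2: z in {0,1}, choose 0; 0->0 ok
  pos 3: z in {0,1}, choose 1; 0->1 ok
  pos 4: x in {3}, choose 3; 1->3 ok
  pos 5: z in {0,1}, choose 1; 3->1 ok
  pos 6: y in {2}, choose 2; 1->2 ok
  pos 7: y in {2}, choose 2; 2->2 ok
  pos 8: y in {2}, choose 2; 2->2 ok
  pos 9: y in {2}, choose 2; 2->2 ok
  pos 10: x in {3}, choose 3; 2->3 ok
  pos 11: z in {0,1}, choose 1; 3->1 ok
  pos 12: x in {3}, choose 3; 1->3 ok
  pos 13: x in {3}, choose 3; 3->3 ok
  pos 14: z in {0,1}, choose 1; 3->1 ok
  pos 15: x in {3}, choose 3; 1->3 ok
  pos 16: x in {3}, choose 3; 3->3 ok
  pos 17: x in {3}, choose 3; 3->3 ok
  pos 18: z in {0,1}, choose 1; 3->1 ok
  pos 19: x in {3}, choose 3; 1->3 ok
  pos 20: x in {3}, choose 3; 3->3 ok
  pos 21: x in {3}, choose 3; 3->3 ok
  pos 22: z in {0,1}, choose 1; 3->1 ok
  pos 23: y in {2}, choose 2; 1->2 ok
  pos 24: y in {2}, choose 2; 2->2 ok
  pos 25: y in {2}, choose 2; 2->2 ok
  pos 26: x in {3}, choose 3; 2->3 ok
  pos 27: z in {0,1}, choose 1; 3->1 ok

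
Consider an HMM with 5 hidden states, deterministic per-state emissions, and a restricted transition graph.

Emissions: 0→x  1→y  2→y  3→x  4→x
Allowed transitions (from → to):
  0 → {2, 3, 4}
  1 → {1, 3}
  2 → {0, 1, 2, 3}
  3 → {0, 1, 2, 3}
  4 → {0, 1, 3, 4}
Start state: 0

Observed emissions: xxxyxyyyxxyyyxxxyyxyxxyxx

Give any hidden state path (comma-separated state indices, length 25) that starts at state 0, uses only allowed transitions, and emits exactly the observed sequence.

0,3,0,2,3,1,1,1,3,3,2,2,2,0,4,4,1,1,3,1,3,3,2,3,0

  0: obs=x cand={0,3,4} pick 0 [start]
  1: obs=x cand={0,3,4} pick 3 [0->3 ok]
  2: obs=x cand={0,3,4} pick 0 [3->0 ok]
  3: obs=y cand={1,2} pick 2 [0->2 ok]
  4: obs=x cand={0,3,4} pick 3 [2->3 ok]
  5: obs=y cand={1,2} pick 1 [3->1 ok]
  6: obs=y cand={1,2} pick 1 [1->1 ok]
  7: obs=y cand={1,2} pick 1 [1->1 ok]
  8: obs=x cand={0,3,4} pick 3 [1->3 ok]
  9: obs=x cand={0,3,4} pick 3 [3->3 ok]
  10: obs=y cand={1,2} pick 2 [3->2 ok]
  11: obs=y cand={1,2} pick 2 [2->2 ok]
  12: obs=y cand={1,2} pick 2 [2->2 ok]
  13: obs=x cand={0,3,4} pick 0 [2->0 ok]
  14: obs=x cand={0,3,4} pick 4 [0->4 ok]
  15: obs=x cand={0,3,4} pick 4 [4->4 ok]
  16: obs=y cand={1,2} pick 1 [4->1 ok]
  17: obs=y cand={1,2} pick 1 [1->1 ok]
  18: obs=x cand={0,3,4} pick 3 [1->3 ok]
  19: obs=y cand={1,2} pick 1 [3->1 ok]
  20: obs=x cand={0,3,4} pick 3 [1->3 ok]
  21: obs=x cand={0,3,4} pick 3 [3->3 ok]
  22: obs=y cand={1,2} pick 2 [3->2 ok]
  23: obs=x cand={0,3,4} pick 3 [2->3 ok]
  24: obs=x cand={0,3,4} pick 0 [3->0 ok]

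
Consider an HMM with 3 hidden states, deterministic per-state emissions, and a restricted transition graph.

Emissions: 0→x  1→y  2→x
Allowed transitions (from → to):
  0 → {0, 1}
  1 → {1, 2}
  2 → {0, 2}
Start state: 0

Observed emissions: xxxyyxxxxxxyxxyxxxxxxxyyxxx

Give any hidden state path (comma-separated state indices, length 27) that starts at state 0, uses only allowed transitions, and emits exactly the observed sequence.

  0: obs=x cand={0,2} pick 0 [start]
  1: obs=x cand={0,2} pick 0 [0->0 ok]
  2: obs=x cand={0,2} pick 0 [0->0 ok]
  3: obs=y cand={1} pick 1 [0->1 ok]
  4: obs=y cand={1} pick 1 [1->1 ok]
  5: obs=x cand={0,2} pick 2 [1->2 ok]
  6: obs=x cand={0,2} pick 2 [2->2 ok]
  7: obs=x cand={0,2} pick 2 [2->2 ok]
  8: obs=x cand={0,2} pick 2 [2->2 ok]
  9: obs=x cand={0,2} pick 0 [2->0 ok]
  10: obs=x cand={0,2} pick 0 [0->0 ok]
  11: obs=y cand={1} pick 1 [0->1 ok]
  12: obs=x cand={0,2} pick 2 [1->2 ok]
  13: obs=x cand={0,2} pick 0 [2->0 ok]
  14: obs=y cand={1} pick 1 [0->1 ok]
  15: obs=x cand={0,2} pick 2 [1->2 ok]
  16: obs=x cand={0,2} pick 2 [2->2 ok]
  17: obs=x cand={0,2} pick 0 [2->0 ok]
  18: obs=x cand={0,2} pick 0 [0->0 ok]
  19: obs=x cand={0,2} pick 0 [0->0 ok]
  20: obs=x cand={0,2} pick 0 [0->0 ok]
  21: obs=x cand={0,2} pick 0 [0->0 ok]
  22: obs=y cand={1} pick 1 [0->1 ok]
  23: obs=y cand={1} pick 1 [1->1 ok]
  24: obs=x cand={0,2} pick 2 [1->2 ok]
  25: obs=x cand={0,2} pick 2 [2->2 ok]
  26: obs=x cand={0,2} pick 2 [2->2 ok]

0,0,0,1,1,2,2,2,2,0,0,1,2,0,1,2,2,0,0,0,0,0,1,1,2,2,2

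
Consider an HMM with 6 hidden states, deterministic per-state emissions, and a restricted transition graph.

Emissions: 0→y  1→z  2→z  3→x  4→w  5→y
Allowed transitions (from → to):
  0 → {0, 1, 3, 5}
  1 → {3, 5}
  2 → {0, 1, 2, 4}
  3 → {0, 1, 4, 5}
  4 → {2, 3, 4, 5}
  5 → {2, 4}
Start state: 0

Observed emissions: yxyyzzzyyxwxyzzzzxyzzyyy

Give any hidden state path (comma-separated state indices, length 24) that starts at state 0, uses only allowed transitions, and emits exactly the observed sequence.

0,3,0,5,2,2,2,0,0,3,4,3,5,2,2,2,1,3,5,2,2,0,0,0

  pos 0: y in {0,5}, choose 0; start
  pos 1: x in {3}, choose 3; 0->3 ok
  pos 2: y in {0,5}, choose 0; 3->0 ok
  pos 3: y in {0,5}, choose 5; 0->5 ok
  pos 4: z in {1,2}, choose 2; 5->2 ok
  pos 5: z in {1,2}, choose 2; 2->2 ok
  pos 6: z in {1,2}, choose 2; 2->2 ok
  pos 7: y in {0,5}, choose 0; 2->0 ok
  pos 8: y in {0,5}, choose 0; 0->0 ok
  pos 9: x in {3}, choose 3; 0->3 ok
  pos 10: w in {4}, choose 4; 3->4 ok
  pos 11: x in {3}, choose 3; 4->3 ok
  pos 12: y in {0,5}, choose 5; 3->5 ok
  pos 13: z in {1,2}, choose 2; 5->2 ok
  pos 14: z in {1,2}, choose 2; 2->2 ok
  pos 15: z in {1,2}, choose 2; 2->2 ok
  pos 16: z in {1,2}, choose 1; 2->1 ok
  pos 17: x in {3}, choose 3; 1->3 ok
  pos 18: y in {0,5}, choose 5; 3->5 ok
  pos 19: z in {1,2}, choose 2; 5->2 ok
  pos 20: z in {1,2}, choose 2; 2->2 ok
  pos 21: y in {0,5}, choose 0; 2->0 ok
  pos 22: y in {0,5}, choose 0; 0->0 ok
  pos 23: y in {0,5}, choose 0; 0->0 ok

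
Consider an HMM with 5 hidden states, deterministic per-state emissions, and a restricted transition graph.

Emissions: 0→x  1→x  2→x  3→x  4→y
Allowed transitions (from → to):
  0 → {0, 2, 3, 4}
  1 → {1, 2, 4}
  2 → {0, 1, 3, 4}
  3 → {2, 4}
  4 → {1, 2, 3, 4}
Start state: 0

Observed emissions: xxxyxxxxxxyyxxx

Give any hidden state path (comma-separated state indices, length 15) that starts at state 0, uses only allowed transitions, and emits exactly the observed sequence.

  pos 0: x in {0,1,2,3}, choose 0; start
  pos 1: x in {0,1,2,3}, choose 2; 0->2 ok
  pos 2: x in {0,1,2,3}, choose 1; 2->1 ok
  pos 3: y in {4}, choose 4; 1->4 ok
  pos 4: x in {0,1,2,3}, choose 2; 4->2 ok
  pos 5: x in {0,1,2,3}, choose 1; 2->1 ok
  pos 6: x in {0,1,2,3}, choose 1; 1->1 ok
  pos 7: x in {0,1,2,3}, choose 2; 1->2 ok
  pos 8: x in {0,1,2,3}, choose 1; 2->1 ok
  pos 9: x in {0,1,2,3}, choose 1; 1->1 ok
  pos 10: y in {4}, choose 4; 1->4 ok
  pos 11: y in {4}, choose 4; 4->4 ok
  pos 12: x in {0,1,2,3}, choose 2; 4->2 ok
  pos 13: x in {0,1,2,3}, choose 0; 2->0 ok
  pos 14: x in {0,1,2,3}, choose 3; 0->3 ok

0,2,1,4,2,1,1,2,1,1,4,4,2,0,3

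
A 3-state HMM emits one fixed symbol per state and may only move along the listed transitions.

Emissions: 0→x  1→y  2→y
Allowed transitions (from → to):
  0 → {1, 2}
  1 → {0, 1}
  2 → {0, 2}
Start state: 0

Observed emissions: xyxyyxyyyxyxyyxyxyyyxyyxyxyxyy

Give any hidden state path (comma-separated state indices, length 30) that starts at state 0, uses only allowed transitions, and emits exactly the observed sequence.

0,1,0,2,2,0,2,2,2,0,1,0,1,1,0,1,0,1,1,1,0,2,2,0,2,0,2,0,2,2

  pos 0: x in {0}, choose 0; start
  pos 1: y in {1,2}, choose 1; 0->1 ok
  pos 2: x in {0}, choose 0; 1->0 ok
  pos 3: y in {1,2}, choose 2; 0->2 ok
  pos 4: y in {1,2}, choose 2; 2->2 ok
  pos 5: x in {0}, choose 0; 2->0 ok
  pos 6: y in {1,2}, choose 2; 0->2 ok
  pos 7: y in {1,2}, choose 2; 2->2 ok
  pos 8: y in {1,2}, choose 2; 2->2 ok
  pos 9: x in {0}, choose 0; 2->0 ok
  pos 10: y in {1,2}, choose 1; 0->1 ok
  pos 11: x in {0}, choose 0; 1->0 ok
  pos 12: y in {1,2}, choose 1; 0->1 ok
  pos 13: y in {1,2}, choose 1; 1->1 ok
  pos 14: x in {0}, choose 0; 1->0 ok
  pos 15: y in {1,2}, choose 1; 0->1 ok
  pos 16: x in {0}, choose 0; 1->0 ok
  pos 17: y in {1,2}, choose 1; 0->1 ok
  pos 18: y in {1,2}, choose 1; 1->1 ok
  pos 19: y in {1,2}, choose 1; 1->1 ok
  pos 20: x in {0}, choose 0; 1->0 ok
  pos 21: y in {1,2}, choose 2; 0->2 ok
  pos 22: y in {1,2}, choose 2; 2->2 ok
  pos 23: x in {0}, choose 0; 2->0 ok
  pos 24: y in {1,2}, choose 2; 0->2 ok
  pos 25: x in {0}, choose 0; 2->0 ok
  pos 26: y in {1,2}, choose 2; 0->2 ok
  pos 27: x in {0}, choose 0; 2->0 ok
  pos 28: y in {1,2}, choose 2; 0->2 ok
  pos 29: y in {1,2}, choose 2; 2->2 ok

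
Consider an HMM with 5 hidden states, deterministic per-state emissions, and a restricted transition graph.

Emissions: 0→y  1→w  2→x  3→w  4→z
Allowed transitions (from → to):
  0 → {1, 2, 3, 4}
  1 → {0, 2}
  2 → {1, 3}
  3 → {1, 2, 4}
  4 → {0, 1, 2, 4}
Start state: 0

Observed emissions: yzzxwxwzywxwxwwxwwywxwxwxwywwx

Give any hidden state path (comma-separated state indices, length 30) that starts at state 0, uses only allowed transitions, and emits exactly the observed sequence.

0,4,4,2,1,2,3,4,0,3,2,1,2,3,1,2,3,1,0,1,2,1,2,1,2,1,0,3,1,2

  0: obs=y cand={0} pick 0 [start]
  1: obs=z cand={4} pick 4 [0->4 ok]
  2: obs=z cand={4} pick 4 [4->4 ok]
  3: obs=x cand={2} pick 2 [4->2 ok]
  4: obs=w cand={1,3} pick 1 [2->1 ok]
  5: obs=x cand={2} pick 2 [1->2 ok]
  6: obs=w cand={1,3} pick 3 [2->3 ok]
  7: obs=z cand={4} pick 4 [3->4 ok]
  8: obs=y cand={0} pick 0 [4->0 ok]
  9: obs=w cand={1,3} pick 3 [0->3 ok]
  10: obs=x cand={2} pick 2 [3->2 ok]
  11: obs=w cand={1,3} pick 1 [2->1 ok]
  12: obs=x cand={2} pick 2 [1->2 ok]
  13: obs=w cand={1,3} pick 3 [2->3 ok]
  14: obs=w cand={1,3} pick 1 [3->1 ok]
  15: obs=x cand={2} pick 2 [1->2 ok]
  16: obs=w cand={1,3} pick 3 [2->3 ok]
  17: obs=w cand={1,3} pick 1 [3->1 ok]
  18: obs=y cand={0} pick 0 [1->0 ok]
  19: obs=w cand={1,3} pick 1 [0->1 ok]
  20: obs=x cand={2} pick 2 [1->2 ok]
  21: obs=w cand={1,3} pick 1 [2->1 ok]
  22: obs=x cand={2} pick 2 [1->2 ok]
  23: obs=w cand={1,3} pick 1 [2->1 ok]
  24: obs=x cand={2} pick 2 [1->2 ok]
  25: obs=w cand={1,3} pick 1 [2->1 ok]
  26: obs=y cand={0} pick 0 [1->0 ok]
  27: obs=w cand={1,3} pick 3 [0->3 ok]
  28: obs=w cand={1,3} pick 1 [3->1 ok]
  29: obs=x cand={2} pick 2 [1->2 ok]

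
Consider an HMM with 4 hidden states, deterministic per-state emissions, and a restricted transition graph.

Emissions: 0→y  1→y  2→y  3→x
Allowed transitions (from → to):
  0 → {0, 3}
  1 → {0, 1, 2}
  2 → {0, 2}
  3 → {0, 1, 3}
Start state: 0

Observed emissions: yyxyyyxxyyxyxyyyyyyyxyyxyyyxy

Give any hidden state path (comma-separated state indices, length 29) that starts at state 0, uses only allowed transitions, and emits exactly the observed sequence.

  t0 'y' -> {0,1,2}, take 0 (start)
  t1 'y' -> {0,1,2}, take 0 (0->0 ok)
  t2 'x' -> {3}, take 3 (0->3 ok)
  t3 'y' -> {0,1,2}, take 1 (3->1 ok)
  t4 'y' -> {0,1,2}, take 2 (1->2 ok)
  t5 'y' -> {0,1,2}, take 0 (2->0 ok)
  t6 'x' -> {3}, take 3 (0->3 ok)
  t7 'x' -> {3}, take 3 (3->3 ok)
  t8 'y' -> {0,1,2}, take 0 (3->0 ok)
  t9 'y' -> {0,1,2}, take 0 (0->0 ok)
  t10 'x' -> {3}, take 3 (0->3 ok)
  t11 'y' -> {0,1,2}, take 0 (3->0 ok)
  t12 'x' -> {3}, take 3 (0->3 ok)
  t13 'y' -> {0,1,2}, take 1 (3->1 ok)
  t14 'y' -> {0,1,2}, take 2 (1->2 ok)
  t15 'y' -> {0,1,2}, take 2 (2->2 ok)
  t16 'y' -> {0,1,2}, take 2 (2->2 ok)
  t17 'y' -> {0,1,2}, take 2 (2->2 ok)
  t18 'y' -> {0,1,2}, take 0 (2->0 ok)
  t19 'y' -> {0,1,2}, take 0 (0->0 ok)
  t20 'x' -> {3}, take 3 (0->3 ok)
  t21 'y' -> {0,1,2}, take 1 (3->1 ok)
  t22 'y' -> {0,1,2}, take 0 (1->0 ok)
  t23 'x' -> {3}, take 3 (0->3 ok)
  t24 'y' -> {0,1,2}, take 1 (3->1 ok)
  t25 'y' -> {0,1,2}, take 1 (1->1 ok)
  t26 'y' -> {0,1,2}, take 0 (1->0 ok)
  t27 'x' -> {3}, take 3 (0->3 ok)
  t28 'y' -> {0,1,2}, take 1 (3->1 ok)

0,0,3,1,2,0,3,3,0,0,3,0,3,1,2,2,2,2,0,0,3,1,0,3,1,1,0,3,1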